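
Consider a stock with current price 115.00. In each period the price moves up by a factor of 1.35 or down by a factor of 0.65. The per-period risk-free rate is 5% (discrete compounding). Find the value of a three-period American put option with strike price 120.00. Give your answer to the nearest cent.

Risk-neutral probability p = (1 + 0.05 − 0.65)/(1.35 − 0.65) = 0.4000/0.7000 = 0.5714
Terminal stock prices: S_uuu = 282.9, S_uud = 136.2, S_udd = 65.59, S_ddd = 31.58
Terminal payoffs (K − S): max(-162.9, 0) = 0, max(-16.23, 0) = 0, max(54.41, 0) = 54.41, max(88.42, 0) = 88.42
Node uu (S = 209.6): continuation = 1/1.05·[0.5714·0.0000 + 0.4286·0.0000] = 0.0000; exercise value = 0.0000 ≤ continuation, so V_uu = 0.0000
Node ud (S = 100.9): continuation = 1/1.05·[0.5714·0.0000 + 0.4286·54.4069] = 22.2069; exercise value = 19.0875 ≤ continuation, so V_ud = 22.2069
Node dd (S = 48.59): continuation = 1/1.05·[0.5714·54.4069 + 0.4286·88.4181] = 65.6982; exercise value = 71.4125 > continuation, so V_dd = 71.4125 (exercise)
Node u (S = 155.2): continuation = 1/1.05·[0.5714·0.0000 + 0.4286·22.2069] = 9.0640; exercise value = 0.0000 ≤ continuation, so V_u = 9.0640
Node d (S = 74.75): continuation = 1/1.05·[0.5714·22.2069 + 0.4286·71.4125] = 41.2333; exercise value = 45.2500 > continuation, so V_d = 45.2500 (exercise)
Node 0 (S = 115): continuation = 1/1.05·[0.5714·9.0640 + 0.4286·45.2500] = 23.4022; exercise value = 5.0000 ≤ continuation, so V_0 = 23.4022

23.40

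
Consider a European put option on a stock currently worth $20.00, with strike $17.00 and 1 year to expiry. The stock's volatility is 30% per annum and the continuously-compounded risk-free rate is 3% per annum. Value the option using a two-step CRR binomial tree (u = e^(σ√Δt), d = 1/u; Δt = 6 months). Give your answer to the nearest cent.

$1.02

CRR parameters: u = e^(σ√Δt) = e^(0.3·√0.5) = 1.2363, d = 1/u = 0.8089
Per-period rate: rΔt = 0.03·0.5 = 0.015, so R = e^0.015 = 1.0151
Risk-neutral probability p = (e^0.015 − 0.8089)/(1.2363 − 0.8089) = 0.2063/0.4275 = 0.4825
Terminal stock prices: S_uu = 30.57, S_ud = 20, S_dd = 13.09
Terminal payoffs (K − S): max(-13.57, 0) = 0, max(-3, 0) = 0, max(3.915, 0) = 3.915
Node u (S = 24.73): V_u = e^(−0.015)·[0.4825·0.0000 + 0.5175·0.0000] = 0.0000
Node d (S = 16.18): V_d = e^(−0.015)·[0.4825·0.0000 + 0.5175·3.9150] = 1.9958
Node 0 (S = 20): V_0 = e^(−0.015)·[0.4825·0.0000 + 0.5175·1.9958] = 1.0174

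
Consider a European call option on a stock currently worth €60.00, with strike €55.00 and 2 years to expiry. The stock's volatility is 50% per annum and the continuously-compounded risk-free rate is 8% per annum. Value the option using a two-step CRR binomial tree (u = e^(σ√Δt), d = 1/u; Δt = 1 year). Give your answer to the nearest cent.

CRR parameters: u = e^(σ√Δt) = e^(0.5·√1) = 1.6487, d = 1/u = 0.6065
Per-period rate: rΔt = 0.08·1 = 0.08, so R = e^0.08 = 1.0833
Risk-neutral probability p = (e^0.08 − 0.6065)/(1.6487 − 0.6065) = 0.4768/1.0422 = 0.4575
Terminal stock prices: S_uu = 163.1, S_ud = 60, S_dd = 22.07
Terminal payoffs (S − K): max(108.1, 0) = 108.1, max(5, 0) = 5, max(-32.93, 0) = 0
Node u (S = 98.92): V_u = e^(−0.08)·[0.4575·108.0969 + 0.5425·5.0000] = 48.1519
Node d (S = 36.39): V_d = e^(−0.08)·[0.4575·5.0000 + 0.5425·0.0000] = 2.1114
Node 0 (S = 60): V_0 = e^(−0.08)·[0.4575·48.1519 + 0.5425·2.1114] = 21.3913

€21.39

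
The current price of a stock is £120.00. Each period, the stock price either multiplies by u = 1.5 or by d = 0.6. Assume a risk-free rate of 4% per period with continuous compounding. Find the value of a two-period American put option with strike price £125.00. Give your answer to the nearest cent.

Risk-neutral probability p = (e^0.04 − 0.6)/(1.5 − 0.6) = 0.4408/0.9000 = 0.4898
Terminal stock prices: S_uu = 270, S_ud = 108, S_dd = 43.2
Terminal payoffs (K − S): max(-145, 0) = 0, max(17, 0) = 17, max(81.8, 0) = 81.8
Node u (S = 180): continuation = e^(−0.04)·[0.4898·0.0000 + 0.5102·17.0000] = 8.3335; exercise value = 0.0000 ≤ continuation, so V_u = 8.3335
Node d (S = 72): continuation = e^(−0.04)·[0.4898·17.0000 + 0.5102·81.8000] = 48.0987; exercise value = 53.0000 > continuation, so V_d = 53.0000 (exercise)
Node 0 (S = 120): continuation = e^(−0.04)·[0.4898·8.3335 + 0.5102·53.0000] = 29.9025; exercise value = 5.0000 ≤ continuation, so V_0 = 29.9025

£29.90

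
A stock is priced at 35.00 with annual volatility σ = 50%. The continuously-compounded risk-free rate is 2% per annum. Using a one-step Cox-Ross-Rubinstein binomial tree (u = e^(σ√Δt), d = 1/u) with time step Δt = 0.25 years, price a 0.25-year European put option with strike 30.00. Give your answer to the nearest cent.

1.51

CRR parameters: u = e^(σ√Δt) = e^(0.5·√0.25) = 1.2840, d = 1/u = 0.7788
Per-period rate: rΔt = 0.02·0.25 = 0.005, so R = e^0.005 = 1.0050
Risk-neutral probability p = (e^0.005 − 0.7788)/(1.2840 − 0.7788) = 0.2262/0.5052 = 0.4477
Terminal stock prices: S_u = 44.94, S_d = 27.26
Terminal payoffs (K − S): max(-14.94, 0) = 0, max(2.742, 0) = 2.742
Node 0 (S = 35): V_0 = e^(−0.005)·[0.4477·0.0000 + 0.5523·2.7420] = 1.5067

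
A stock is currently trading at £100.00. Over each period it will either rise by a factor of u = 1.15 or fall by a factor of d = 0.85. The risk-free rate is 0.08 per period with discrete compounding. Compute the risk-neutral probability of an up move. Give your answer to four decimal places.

p = 0.7667

Risk-neutral probability p = (1 + 0.08 − 0.85)/(1.15 − 0.85) = 0.2300/0.3000 = 0.7667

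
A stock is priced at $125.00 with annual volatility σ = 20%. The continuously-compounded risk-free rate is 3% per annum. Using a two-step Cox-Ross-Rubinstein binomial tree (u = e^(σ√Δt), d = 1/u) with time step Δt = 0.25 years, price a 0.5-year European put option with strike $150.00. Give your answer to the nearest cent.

$23.46

CRR parameters: u = e^(σ√Δt) = e^(0.2·√0.25) = 1.1052, d = 1/u = 0.9048
Per-period rate: rΔt = 0.03·0.25 = 0.0075, so R = e^0.0075 = 1.0075
Risk-neutral probability p = (e^0.0075 − 0.9048)/(1.1052 − 0.9048) = 0.1027/0.2003 = 0.5126
Terminal stock prices: S_uu = 152.7, S_ud = 125, S_dd = 102.3
Terminal payoffs (K − S): max(-2.675, 0) = 0, max(25, 0) = 25, max(47.66, 0) = 47.66
Node u (S = 138.1): V_u = e^(−0.0075)·[0.5126·0.0000 + 0.4874·25.0000] = 12.0940
Node d (S = 113.1): V_d = e^(−0.0075)·[0.5126·25.0000 + 0.4874·47.6587] = 35.7745
Node 0 (S = 125): V_0 = e^(−0.0075)·[0.5126·12.0940 + 0.4874·35.7745] = 23.4593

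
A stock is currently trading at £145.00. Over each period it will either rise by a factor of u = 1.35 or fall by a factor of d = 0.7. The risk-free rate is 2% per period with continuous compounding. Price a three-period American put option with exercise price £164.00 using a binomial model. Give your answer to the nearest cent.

£39.25

Risk-neutral probability p = (e^0.02 − 0.7)/(1.35 − 0.7) = 0.3202/0.6500 = 0.4926
Terminal stock prices: S_uuu = 356.8, S_uud = 185, S_udd = 95.92, S_ddd = 49.73
Terminal payoffs (K − S): max(-192.8, 0) = 0, max(-20.98, 0) = 0, max(68.08, 0) = 68.08, max(114.3, 0) = 114.3
Node uu (S = 264.3): continuation = e^(−0.02)·[0.4926·0.0000 + 0.5074·0.0000] = 0.0000; exercise value = 0.0000 ≤ continuation, so V_uu = 0.0000
Node ud (S = 137): continuation = e^(−0.02)·[0.4926·0.0000 + 0.5074·68.0825] = 33.8599; exercise value = 26.9750 ≤ continuation, so V_ud = 33.8599
Node dd (S = 71.05): continuation = e^(−0.02)·[0.4926·68.0825 + 0.5074·114.2650] = 89.7026; exercise value = 92.9500 > continuation, so V_dd = 92.9500 (exercise)
Node u (S = 195.8): continuation = e^(−0.02)·[0.4926·0.0000 + 0.5074·33.8599] = 16.8397; exercise value = 0.0000 ≤ continuation, so V_u = 16.8397
Node d (S = 101.5): continuation = e^(−0.02)·[0.4926·33.8599 + 0.5074·92.9500] = 62.5770; exercise value = 62.5000 ≤ continuation, so V_d = 62.5770
Node 0 (S = 145): continuation = e^(−0.02)·[0.4926·16.8397 + 0.5074·62.5770] = 39.2531; exercise value = 19.0000 ≤ continuation, so V_0 = 39.2531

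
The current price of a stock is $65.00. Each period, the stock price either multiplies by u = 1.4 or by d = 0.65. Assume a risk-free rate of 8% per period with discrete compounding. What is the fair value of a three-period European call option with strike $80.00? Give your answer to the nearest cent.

$15.65

Risk-neutral probability p = (1 + 0.08 − 0.65)/(1.4 − 0.65) = 0.4300/0.7500 = 0.5733
Terminal stock prices: S_uuu = 178.4, S_uud = 82.81, S_udd = 38.45, S_ddd = 17.85
Terminal payoffs (S − K): max(98.36, 0) = 98.36, max(2.81, 0) = 2.81, max(-41.55, 0) = 0, max(-62.15, 0) = 0
Node uu (S = 127.4): V_uu = 1/1.08·[0.5733·98.3600 + 0.4267·2.8100] = 53.3259
Node ud (S = 59.15): V_ud = 1/1.08·[0.5733·2.8100 + 0.4267·0.0000] = 1.4917
Node dd (S = 27.46): V_dd = 1/1.08·[0.5733·0.0000 + 0.4267·0.0000] = 0.0000
Node u (S = 91): V_u = 1/1.08·[0.5733·53.3259 + 0.4267·1.4917] = 28.8981
Node d (S = 42.25): V_d = 1/1.08·[0.5733·1.4917 + 0.4267·0.0000] = 0.7919
Node 0 (S = 65): V_0 = 1/1.08·[0.5733·28.8981 + 0.4267·0.7919] = 15.6538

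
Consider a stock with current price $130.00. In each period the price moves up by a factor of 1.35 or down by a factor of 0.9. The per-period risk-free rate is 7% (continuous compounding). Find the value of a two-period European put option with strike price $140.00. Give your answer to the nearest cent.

Risk-neutral probability p = (e^0.07 − 0.9)/(1.35 − 0.9) = 0.1725/0.4500 = 0.3834
Terminal stock prices: S_uu = 236.9, S_ud = 158, S_dd = 105.3
Terminal payoffs (K − S): max(-96.93, 0) = 0, max(-17.95, 0) = 0, max(34.7, 0) = 34.7
Node u (S = 175.5): V_u = e^(−0.07)·[0.3834·0.0000 + 0.6166·0.0000] = 0.0000
Node d (S = 117): V_d = e^(−0.07)·[0.3834·0.0000 + 0.6166·34.7000] = 19.9511
Node 0 (S = 130): V_0 = e^(−0.07)·[0.3834·0.0000 + 0.6166·19.9511] = 11.4711

$11.47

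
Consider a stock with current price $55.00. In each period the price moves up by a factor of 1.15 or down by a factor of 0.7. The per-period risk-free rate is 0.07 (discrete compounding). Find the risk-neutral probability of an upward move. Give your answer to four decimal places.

Risk-neutral probability p = (1 + 0.07 − 0.7)/(1.15 − 0.7) = 0.3700/0.4500 = 0.8222

p = 0.8222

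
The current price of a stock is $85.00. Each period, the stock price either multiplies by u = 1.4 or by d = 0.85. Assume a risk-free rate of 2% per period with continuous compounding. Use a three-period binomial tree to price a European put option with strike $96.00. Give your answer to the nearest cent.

$17.76

Risk-neutral probability p = (e^0.02 − 0.85)/(1.4 − 0.85) = 0.1702/0.5500 = 0.3095
Terminal stock prices: S_uuu = 233.2, S_uud = 141.6, S_udd = 85.98, S_ddd = 52.2
Terminal payoffs (K − S): max(-137.2, 0) = 0, max(-45.61, 0) = 0, max(10.02, 0) = 10.02, max(43.8, 0) = 43.8
Node uu (S = 166.6): V_uu = e^(−0.02)·[0.3095·0.0000 + 0.6905·0.0000] = 0.0000
Node ud (S = 101.1): V_ud = e^(−0.02)·[0.3095·0.0000 + 0.6905·10.0225] = 6.7839
Node dd (S = 61.41): V_dd = e^(−0.02)·[0.3095·10.0225 + 0.6905·43.7994] = 32.6866
Node u (S = 119): V_u = e^(−0.02)·[0.3095·0.0000 + 0.6905·6.7839] = 4.5918
Node d (S = 72.25): V_d = e^(−0.02)·[0.3095·6.7839 + 0.6905·32.6866] = 24.1823
Node 0 (S = 85): V_0 = e^(−0.02)·[0.3095·4.5918 + 0.6905·24.1823] = 17.7611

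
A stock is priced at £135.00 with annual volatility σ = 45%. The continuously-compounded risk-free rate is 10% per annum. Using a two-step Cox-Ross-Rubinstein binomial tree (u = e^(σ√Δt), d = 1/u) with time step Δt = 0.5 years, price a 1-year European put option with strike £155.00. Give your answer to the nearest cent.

£27.92

CRR parameters: u = e^(σ√Δt) = e^(0.45·√0.5) = 1.3746, d = 1/u = 0.7275
Per-period rate: rΔt = 0.1·0.5 = 0.05, so R = e^0.05 = 1.0513
Risk-neutral probability p = (e^0.05 − 0.7275)/(1.3746 − 0.7275) = 0.3238/0.6472 = 0.5003
Terminal stock prices: S_uu = 255.1, S_ud = 135, S_dd = 71.44
Terminal payoffs (K − S): max(-100.1, 0) = 0, max(20, 0) = 20, max(83.56, 0) = 83.56
Node u (S = 185.6): V_u = e^(−0.05)·[0.5003·0.0000 + 0.4997·20.0000] = 9.5059
Node d (S = 98.21): V_d = e^(−0.05)·[0.5003·20.0000 + 0.4997·83.5585] = 49.2336
Node 0 (S = 135): V_0 = e^(−0.05)·[0.5003·9.5059 + 0.4997·49.2336] = 27.9247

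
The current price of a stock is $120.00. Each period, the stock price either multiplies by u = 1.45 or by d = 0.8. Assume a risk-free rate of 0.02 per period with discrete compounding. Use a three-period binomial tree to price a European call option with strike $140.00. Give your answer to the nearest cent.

Risk-neutral probability p = (1 + 0.02 − 0.8)/(1.45 − 0.8) = 0.2200/0.6500 = 0.3385
Terminal stock prices: S_uuu = 365.8, S_uud = 201.8, S_udd = 111.4, S_ddd = 61.44
Terminal payoffs (S − K): max(225.8, 0) = 225.8, max(61.84, 0) = 61.84, max(-28.64, 0) = 0, max(-78.56, 0) = 0
Node uu (S = 252.3): V_uu = 1/1.02·[0.3385·225.8350 + 0.6615·61.8400] = 115.0451
Node ud (S = 139.2): V_ud = 1/1.02·[0.3385·61.8400 + 0.6615·0.0000] = 20.5201
Node dd (S = 76.8): V_dd = 1/1.02·[0.3385·0.0000 + 0.6615·0.0000] = 0.0000
Node u (S = 174): V_u = 1/1.02·[0.3385·115.0451 + 0.6615·20.5201] = 51.4835
Node d (S = 96): V_d = 1/1.02·[0.3385·20.5201 + 0.6615·0.0000] = 6.8091
Node 0 (S = 120): V_0 = 1/1.02·[0.3385·51.4835 + 0.6615·6.8091] = 21.4996

$21.50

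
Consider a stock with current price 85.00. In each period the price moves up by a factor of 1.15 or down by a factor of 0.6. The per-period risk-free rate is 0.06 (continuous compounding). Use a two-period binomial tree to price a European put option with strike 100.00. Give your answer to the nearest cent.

11.45

Risk-neutral probability p = (e^0.06 − 0.6)/(1.15 − 0.6) = 0.4618/0.5500 = 0.8397
Terminal stock prices: S_uu = 112.4, S_ud = 58.65, S_dd = 30.6
Terminal payoffs (K − S): max(-12.41, 0) = 0, max(41.35, 0) = 41.35, max(69.4, 0) = 69.4
Node u (S = 97.75): V_u = e^(−0.06)·[0.8397·0.0000 + 0.1603·41.3500] = 6.2423
Node d (S = 51): V_d = e^(−0.06)·[0.8397·41.3500 + 0.1603·69.4000] = 43.1765
Node 0 (S = 85): V_0 = e^(−0.06)·[0.8397·6.2423 + 0.1603·43.1765] = 11.4544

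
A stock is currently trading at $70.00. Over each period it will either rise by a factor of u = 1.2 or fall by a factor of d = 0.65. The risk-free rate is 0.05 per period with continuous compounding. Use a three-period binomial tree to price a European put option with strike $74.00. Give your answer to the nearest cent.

Risk-neutral probability p = (e^0.05 − 0.65)/(1.2 − 0.65) = 0.4013/0.5500 = 0.7296
Terminal stock prices: S_uuu = 121, S_uud = 65.52, S_udd = 35.49, S_ddd = 19.22
Terminal payoffs (K − S): max(-46.96, 0) = 0, max(8.48, 0) = 8.48, max(38.51, 0) = 38.51, max(54.78, 0) = 54.78
Node uu (S = 100.8): V_uu = e^(−0.05)·[0.7296·0.0000 + 0.2704·8.4800] = 2.1813
Node ud (S = 54.6): V_ud = e^(−0.05)·[0.7296·8.4800 + 0.2704·38.5100] = 15.7910
Node dd (S = 29.58): V_dd = e^(−0.05)·[0.7296·38.5100 + 0.2704·54.7763] = 40.8160
Node u (S = 84): V_u = e^(−0.05)·[0.7296·2.1813 + 0.2704·15.7910] = 5.5757
Node d (S = 45.5): V_d = e^(−0.05)·[0.7296·15.7910 + 0.2704·40.8160] = 21.4580
Node 0 (S = 70): V_0 = e^(−0.05)·[0.7296·5.5757 + 0.2704·21.4580] = 9.3891

$9.39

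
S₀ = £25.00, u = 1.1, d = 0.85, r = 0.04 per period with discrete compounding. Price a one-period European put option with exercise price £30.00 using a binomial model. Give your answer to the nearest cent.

Risk-neutral probability p = (1 + 0.04 − 0.85)/(1.1 − 0.85) = 0.1900/0.2500 = 0.7600
Terminal stock prices: S_u = 27.5, S_d = 21.25
Terminal payoffs (K − S): max(2.5, 0) = 2.5, max(8.75, 0) = 8.75
Node 0 (S = 25): V_0 = 1/1.04·[0.7600·2.5000 + 0.2400·8.7500] = 3.8462

£3.85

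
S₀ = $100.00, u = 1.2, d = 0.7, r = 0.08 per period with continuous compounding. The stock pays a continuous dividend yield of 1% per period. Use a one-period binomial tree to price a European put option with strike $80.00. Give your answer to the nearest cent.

$2.35

Per-period risk-free factor R = e^0.08 = 1.0833; dividend-adjusted growth = e^(0.08−0.01) = 1.0725.
Risk-neutral probability p = (1.0725 − 0.7)/(1.2 − 0.7) = 0.3725/0.5000 = 0.7450
Terminal stock prices: S_u = 120, S_d = 70
Terminal payoffs (K − S): max(-40, 0) = 0, max(10, 0) = 10
Node 0 (S = 100): V_0 = e^(−0.08)·[0.7450·0.0000 + 0.2550·10.0000] = 2.3538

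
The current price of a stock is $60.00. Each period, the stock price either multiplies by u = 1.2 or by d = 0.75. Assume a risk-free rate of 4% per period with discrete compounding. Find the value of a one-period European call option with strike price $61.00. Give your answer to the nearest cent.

Risk-neutral probability p = (1 + 0.04 − 0.75)/(1.2 − 0.75) = 0.2900/0.4500 = 0.6444
Terminal stock prices: S_u = 72, S_d = 45
Terminal payoffs (S − K): max(11, 0) = 11, max(-16, 0) = 0
Node 0 (S = 60): V_0 = 1/1.04·[0.6444·11.0000 + 0.3556·0.0000] = 6.8162

$6.82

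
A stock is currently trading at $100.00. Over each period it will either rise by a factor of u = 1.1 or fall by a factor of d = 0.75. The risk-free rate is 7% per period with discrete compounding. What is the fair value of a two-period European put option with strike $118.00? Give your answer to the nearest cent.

Risk-neutral probability p = (1 + 0.07 − 0.75)/(1.1 − 0.75) = 0.3200/0.3500 = 0.9143
Terminal stock prices: S_uu = 121, S_ud = 82.5, S_dd = 56.25
Terminal payoffs (K − S): max(-3, 0) = 0, max(35.5, 0) = 35.5, max(61.75, 0) = 61.75
Node u (S = 110): V_u = 1/1.07·[0.9143·0.0000 + 0.0857·35.5000] = 2.8438
Node d (S = 75): V_d = 1/1.07·[0.9143·35.5000 + 0.0857·61.7500] = 35.2804
Node 0 (S = 100): V_0 = 1/1.07·[0.9143·2.8438 + 0.0857·35.2804] = 5.2561

$5.26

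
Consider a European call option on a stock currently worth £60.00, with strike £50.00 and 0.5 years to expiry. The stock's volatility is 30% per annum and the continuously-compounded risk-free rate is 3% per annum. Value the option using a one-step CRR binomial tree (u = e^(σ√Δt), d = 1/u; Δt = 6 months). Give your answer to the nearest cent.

£11.49

CRR parameters: u = e^(σ√Δt) = e^(0.3·√0.5) = 1.2363, d = 1/u = 0.8089
Per-period rate: rΔt = 0.03·0.5 = 0.015, so R = e^0.015 = 1.0151
Risk-neutral probability p = (e^0.015 − 0.8089)/(1.2363 − 0.8089) = 0.2063/0.4275 = 0.4825
Terminal stock prices: S_u = 74.18, S_d = 48.53
Terminal payoffs (S − K): max(24.18, 0) = 24.18, max(-1.469, 0) = 0
Node 0 (S = 60): V_0 = e^(−0.015)·[0.4825·24.1787 + 0.5175·0.0000] = 11.4930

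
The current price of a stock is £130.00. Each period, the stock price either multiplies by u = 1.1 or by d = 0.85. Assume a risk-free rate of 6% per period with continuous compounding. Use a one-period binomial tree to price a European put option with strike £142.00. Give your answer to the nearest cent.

Risk-neutral probability p = (e^0.06 − 0.85)/(1.1 − 0.85) = 0.2118/0.2500 = 0.8473
Terminal stock prices: S_u = 143, S_d = 110.5
Terminal payoffs (K − S): max(-1, 0) = 0, max(31.5, 0) = 31.5
Node 0 (S = 130): V_0 = e^(−0.06)·[0.8473·0.0000 + 0.1527·31.5000] = 4.5286

£4.53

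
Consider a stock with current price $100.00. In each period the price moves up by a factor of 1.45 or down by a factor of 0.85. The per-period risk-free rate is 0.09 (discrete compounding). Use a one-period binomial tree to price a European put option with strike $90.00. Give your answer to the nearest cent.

$2.75

Risk-neutral probability p = (1 + 0.09 − 0.85)/(1.45 − 0.85) = 0.2400/0.6000 = 0.4000
Terminal stock prices: S_u = 145, S_d = 85
Terminal payoffs (K − S): max(-55, 0) = 0, max(5, 0) = 5
Node 0 (S = 100): V_0 = 1/1.09·[0.4000·0.0000 + 0.6000·5.0000] = 2.7523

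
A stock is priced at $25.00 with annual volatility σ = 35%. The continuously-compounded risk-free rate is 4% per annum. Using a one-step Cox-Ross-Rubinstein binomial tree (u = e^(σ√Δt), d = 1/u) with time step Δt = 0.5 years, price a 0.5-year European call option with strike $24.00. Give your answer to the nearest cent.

$3.76

CRR parameters: u = e^(σ√Δt) = e^(0.35·√0.5) = 1.2808, d = 1/u = 0.7808
Per-period rate: rΔt = 0.04·0.5 = 0.02, so R = e^0.02 = 1.0202
Risk-neutral probability p = (e^0.02 − 0.7808)/(1.2808 − 0.7808) = 0.2394/0.5000 = 0.4788
Terminal stock prices: S_u = 32.02, S_d = 19.52
Terminal payoffs (S − K): max(8.02, 0) = 8.02, max(-4.481, 0) = 0
Node 0 (S = 25): V_0 = e^(−0.02)·[0.4788·8.0201 + 0.5212·0.0000] = 3.7643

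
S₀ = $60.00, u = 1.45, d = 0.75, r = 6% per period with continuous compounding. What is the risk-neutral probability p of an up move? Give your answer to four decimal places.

p = 0.4455

Risk-neutral probability p = (e^0.06 − 0.75)/(1.45 − 0.75) = 0.3118/0.7000 = 0.4455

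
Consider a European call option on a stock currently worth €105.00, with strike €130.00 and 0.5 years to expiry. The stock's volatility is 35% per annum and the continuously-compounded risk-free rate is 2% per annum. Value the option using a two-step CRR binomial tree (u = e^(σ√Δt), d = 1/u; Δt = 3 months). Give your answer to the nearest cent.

€4.17

CRR parameters: u = e^(σ√Δt) = e^(0.35·√0.25) = 1.1912, d = 1/u = 0.8395
Per-period rate: rΔt = 0.02·0.25 = 0.005, so R = e^0.005 = 1.0050
Risk-neutral probability p = (e^0.005 − 0.8395)/(1.1912 − 0.8395) = 0.1656/0.3518 = 0.4706
Terminal stock prices: S_uu = 149, S_ud = 105, S_dd = 73.99
Terminal payoffs (S − K): max(19, 0) = 19, max(-25, 0) = 0, max(-56.01, 0) = 0
Node u (S = 125.1): V_u = e^(−0.005)·[0.4706·19.0021 + 0.5294·0.0000] = 8.8980
Node d (S = 88.14): V_d = e^(−0.005)·[0.4706·0.0000 + 0.5294·0.0000] = 0.0000
Node 0 (S = 105): V_0 = e^(−0.005)·[0.4706·8.8980 + 0.5294·0.0000] = 4.1666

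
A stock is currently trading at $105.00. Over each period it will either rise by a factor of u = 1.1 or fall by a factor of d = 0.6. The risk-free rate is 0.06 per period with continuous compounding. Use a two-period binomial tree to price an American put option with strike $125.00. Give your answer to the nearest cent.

Risk-neutral probability p = (e^0.06 − 0.6)/(1.1 − 0.6) = 0.4618/0.5000 = 0.9237
Terminal stock prices: S_uu = 127.1, S_ud = 69.3, S_dd = 37.8
Terminal payoffs (K − S): max(-2.05, 0) = 0, max(55.7, 0) = 55.7, max(87.2, 0) = 87.2
Node u (S = 115.5): continuation = e^(−0.06)·[0.9237·0.0000 + 0.0763·55.7000] = 4.0038; exercise value = 9.5000 > continuation, so V_u = 9.5000 (exercise)
Node d (S = 63): continuation = e^(−0.06)·[0.9237·55.7000 + 0.0763·87.2000] = 54.7206; exercise value = 62.0000 > continuation, so V_d = 62.0000 (exercise)
Node 0 (S = 105): continuation = e^(−0.06)·[0.9237·9.5000 + 0.0763·62.0000] = 12.7206; exercise value = 20.0000 > continuation, so V_0 = 20.0000 (exercise)

$20.00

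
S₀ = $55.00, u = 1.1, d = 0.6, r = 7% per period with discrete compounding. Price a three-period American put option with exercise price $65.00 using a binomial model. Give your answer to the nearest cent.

Risk-neutral probability p = (1 + 0.07 − 0.6)/(1.1 − 0.6) = 0.4700/0.5000 = 0.9400
Terminal stock prices: S_uuu = 73.21, S_uud = 39.93, S_udd = 21.78, S_ddd = 11.88
Terminal payoffs (K − S): max(-8.205, 0) = 0, max(25.07, 0) = 25.07, max(43.22, 0) = 43.22, max(53.12, 0) = 53.12
Node uu (S = 66.55): continuation = 1/1.07·[0.9400·0.0000 + 0.0600·25.0700] = 1.4058; exercise value = 0.0000 ≤ continuation, so V_uu = 1.4058
Node ud (S = 36.3): continuation = 1/1.07·[0.9400·25.0700 + 0.0600·43.2200] = 24.4477; exercise value = 28.7000 > continuation, so V_ud = 28.7000 (exercise)
Node dd (S = 19.8): continuation = 1/1.07·[0.9400·43.2200 + 0.0600·53.1200] = 40.9477; exercise value = 45.2000 > continuation, so V_dd = 45.2000 (exercise)
Node u (S = 60.5): continuation = 1/1.07·[0.9400·1.4058 + 0.0600·28.7000] = 2.8443; exercise value = 4.5000 > continuation, so V_u = 4.5000 (exercise)
Node d (S = 33): continuation = 1/1.07·[0.9400·28.7000 + 0.0600·45.2000] = 27.7477; exercise value = 32.0000 > continuation, so V_d = 32.0000 (exercise)
Node 0 (S = 55): continuation = 1/1.07·[0.9400·4.5000 + 0.0600·32.0000] = 5.7477; exercise value = 10.0000 > continuation, so V_0 = 10.0000 (exercise)

$10.00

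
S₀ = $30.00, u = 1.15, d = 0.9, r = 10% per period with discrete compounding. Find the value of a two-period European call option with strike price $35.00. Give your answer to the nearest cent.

$2.47

Risk-neutral probability p = (1 + 0.1 − 0.9)/(1.15 − 0.9) = 0.2000/0.2500 = 0.8000
Terminal stock prices: S_uu = 39.67, S_ud = 31.05, S_dd = 24.3
Terminal payoffs (S − K): max(4.675, 0) = 4.675, max(-3.95, 0) = 0, max(-10.7, 0) = 0
Node u (S = 34.5): V_u = 1/1.1·[0.8000·4.6750 + 0.2000·0.0000] = 3.4000
Node d (S = 27): V_d = 1/1.1·[0.8000·0.0000 + 0.2000·0.0000] = 0.0000
Node 0 (S = 30): V_0 = 1/1.1·[0.8000·3.4000 + 0.2000·0.0000] = 2.4727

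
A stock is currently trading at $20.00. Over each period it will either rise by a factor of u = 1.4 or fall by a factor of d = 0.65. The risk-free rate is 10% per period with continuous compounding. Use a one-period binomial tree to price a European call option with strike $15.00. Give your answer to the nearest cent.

Risk-neutral probability p = (e^0.1 − 0.65)/(1.4 − 0.65) = 0.4552/0.7500 = 0.6069
Terminal stock prices: S_u = 28, S_d = 13
Terminal payoffs (S − K): max(13, 0) = 13, max(-2, 0) = 0
Node 0 (S = 20): V_0 = e^(−0.1)·[0.6069·13.0000 + 0.3931·0.0000] = 7.1388

$7.14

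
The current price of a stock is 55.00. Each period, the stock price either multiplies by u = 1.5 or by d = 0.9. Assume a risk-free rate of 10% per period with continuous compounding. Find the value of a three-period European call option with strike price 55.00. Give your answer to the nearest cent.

17.40

Risk-neutral probability p = (e^0.1 − 0.9)/(1.5 − 0.9) = 0.2052/0.6000 = 0.3420
Terminal stock prices: S_uuu = 185.6, S_uud = 111.4, S_udd = 66.83, S_ddd = 40.1
Terminal payoffs (S − K): max(130.6, 0) = 130.6, max(56.38, 0) = 56.38, max(11.83, 0) = 11.83, max(-14.9, 0) = 0
Node uu (S = 123.8): V_uu = e^(−0.1)·[0.3420·130.6250 + 0.6580·56.3750] = 73.9839
Node ud (S = 74.25): V_ud = e^(−0.1)·[0.3420·56.3750 + 0.6580·11.8250] = 24.4839
Node dd (S = 44.55): V_dd = e^(−0.1)·[0.3420·11.8250 + 0.6580·0.0000] = 3.6588
Node u (S = 82.5): V_u = e^(−0.1)·[0.3420·73.9839 + 0.6580·24.4839] = 37.4698
Node d (S = 49.5): V_d = e^(−0.1)·[0.3420·24.4839 + 0.6580·3.6588] = 9.7541
Node 0 (S = 55): V_0 = e^(−0.1)·[0.3420·37.4698 + 0.6580·9.7541] = 17.4014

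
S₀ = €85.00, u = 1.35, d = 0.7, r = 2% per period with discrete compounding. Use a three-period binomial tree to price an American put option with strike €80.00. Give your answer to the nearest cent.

€15.19

Risk-neutral probability p = (1 + 0.02 − 0.7)/(1.35 − 0.7) = 0.3200/0.6500 = 0.4923
Terminal stock prices: S_uuu = 209.1, S_uud = 108.4, S_udd = 56.23, S_ddd = 29.15
Terminal payoffs (K − S): max(-129.1, 0) = 0, max(-28.44, 0) = 0, max(23.77, 0) = 23.77, max(50.85, 0) = 50.85
Node uu (S = 154.9): continuation = 1/1.02·[0.4923·0.0000 + 0.5077·0.0000] = 0.0000; exercise value = 0.0000 ≤ continuation, so V_uu = 0.0000
Node ud (S = 80.33): continuation = 1/1.02·[0.4923·0.0000 + 0.5077·23.7725] = 11.8325; exercise value = 0.0000 ≤ continuation, so V_ud = 11.8325
Node dd (S = 41.65): continuation = 1/1.02·[0.4923·23.7725 + 0.5077·50.8450] = 36.7814; exercise value = 38.3500 > continuation, so V_dd = 38.3500 (exercise)
Node u (S = 114.8): continuation = 1/1.02·[0.4923·0.0000 + 0.5077·11.8325] = 5.8895; exercise value = 0.0000 ≤ continuation, so V_u = 5.8895
Node d (S = 59.5): continuation = 1/1.02·[0.4923·11.8325 + 0.5077·38.3500] = 24.7992; exercise value = 20.5000 ≤ continuation, so V_d = 24.7992
Node 0 (S = 85): continuation = 1/1.02·[0.4923·5.8895 + 0.5077·24.7992] = 15.1861; exercise value = 0.0000 ≤ continuation, so V_0 = 15.1861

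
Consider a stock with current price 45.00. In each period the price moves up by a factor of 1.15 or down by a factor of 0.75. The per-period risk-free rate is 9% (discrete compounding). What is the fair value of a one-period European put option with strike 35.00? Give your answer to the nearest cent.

0.17

Risk-neutral probability p = (1 + 0.09 − 0.75)/(1.15 − 0.75) = 0.3400/0.4000 = 0.8500
Terminal stock prices: S_u = 51.75, S_d = 33.75
Terminal payoffs (K − S): max(-16.75, 0) = 0, max(1.25, 0) = 1.25
Node 0 (S = 45): V_0 = 1/1.09·[0.8500·0.0000 + 0.1500·1.2500] = 0.1720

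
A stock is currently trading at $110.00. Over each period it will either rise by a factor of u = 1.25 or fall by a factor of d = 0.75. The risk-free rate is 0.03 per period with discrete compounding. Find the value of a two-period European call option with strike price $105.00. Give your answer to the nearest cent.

$19.77

Risk-neutral probability p = (1 + 0.03 − 0.75)/(1.25 − 0.75) = 0.2800/0.5000 = 0.5600
Terminal stock prices: S_uu = 171.9, S_ud = 103.1, S_dd = 61.88
Terminal payoffs (S − K): max(66.88, 0) = 66.88, max(-1.875, 0) = 0, max(-43.12, 0) = 0
Node u (S = 137.5): V_u = 1/1.03·[0.5600·66.8750 + 0.4400·0.0000] = 36.3592
Node d (S = 82.5): V_d = 1/1.03·[0.5600·0.0000 + 0.4400·0.0000] = 0.0000
Node 0 (S = 110): V_0 = 1/1.03·[0.5600·36.3592 + 0.4400·0.0000] = 19.7681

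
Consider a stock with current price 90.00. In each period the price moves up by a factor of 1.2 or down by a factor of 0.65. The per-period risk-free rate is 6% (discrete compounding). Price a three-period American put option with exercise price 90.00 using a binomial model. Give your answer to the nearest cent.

11.59

Risk-neutral probability p = (1 + 0.06 − 0.65)/(1.2 − 0.65) = 0.4100/0.5500 = 0.7455
Terminal stock prices: S_uuu = 155.5, S_uud = 84.24, S_udd = 45.63, S_ddd = 24.72
Terminal payoffs (K − S): max(-65.52, 0) = 0, max(5.76, 0) = 5.76, max(44.37, 0) = 44.37, max(65.28, 0) = 65.28
Node uu (S = 129.6): continuation = 1/1.06·[0.7455·0.0000 + 0.2545·5.7600] = 1.3832; exercise value = 0.0000 ≤ continuation, so V_uu = 1.3832
Node ud (S = 70.2): continuation = 1/1.06·[0.7455·5.7600 + 0.2545·44.3700] = 14.7057; exercise value = 19.8000 > continuation, so V_ud = 19.8000 (exercise)
Node dd (S = 38.03): continuation = 1/1.06·[0.7455·44.3700 + 0.2545·65.2837] = 46.8807; exercise value = 51.9750 > continuation, so V_dd = 51.9750 (exercise)
Node u (S = 108): continuation = 1/1.06·[0.7455·1.3832 + 0.2545·19.8000] = 5.7275; exercise value = 0.0000 ≤ continuation, so V_u = 5.7275
Node d (S = 58.5): continuation = 1/1.06·[0.7455·19.8000 + 0.2545·51.9750] = 26.4057; exercise value = 31.5000 > continuation, so V_d = 31.5000 (exercise)
Node 0 (S = 90): continuation = 1/1.06·[0.7455·5.7275 + 0.2545·31.5000] = 11.5922; exercise value = 0.0000 ≤ continuation, so V_0 = 11.5922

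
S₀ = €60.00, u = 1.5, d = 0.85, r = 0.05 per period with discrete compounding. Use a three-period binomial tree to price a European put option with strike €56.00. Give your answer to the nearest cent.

€5.49

Risk-neutral probability p = (1 + 0.05 − 0.85)/(1.5 − 0.85) = 0.2000/0.6500 = 0.3077
Terminal stock prices: S_uuu = 202.5, S_uud = 114.8, S_udd = 65.02, S_ddd = 36.85
Terminal payoffs (K − S): max(-146.5, 0) = 0, max(-58.75, 0) = 0, max(-9.025, 0) = 0, max(19.15, 0) = 19.15
Node uu (S = 135): V_uu = 1/1.05·[0.3077·0.0000 + 0.6923·0.0000] = 0.0000
Node ud (S = 76.5): V_ud = 1/1.05·[0.3077·0.0000 + 0.6923·0.0000] = 0.0000
Node dd (S = 43.35): V_dd = 1/1.05·[0.3077·0.0000 + 0.6923·19.1525] = 12.6280
Node u (S = 90): V_u = 1/1.05·[0.3077·0.0000 + 0.6923·0.0000] = 0.0000
Node d (S = 51): V_d = 1/1.05·[0.3077·0.0000 + 0.6923·12.6280] = 8.3262
Node 0 (S = 60): V_0 = 1/1.05·[0.3077·0.0000 + 0.6923·8.3262] = 5.4898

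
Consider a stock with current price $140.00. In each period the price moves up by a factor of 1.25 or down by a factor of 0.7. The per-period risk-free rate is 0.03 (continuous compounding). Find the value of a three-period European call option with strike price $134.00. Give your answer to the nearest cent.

Risk-neutral probability p = (e^0.03 − 0.7)/(1.25 − 0.7) = 0.3305/0.5500 = 0.6008
Terminal stock prices: S_uuu = 273.4, S_uud = 153.1, S_udd = 85.75, S_ddd = 48.02
Terminal payoffs (S − K): max(139.4, 0) = 139.4, max(19.12, 0) = 19.12, max(-48.25, 0) = 0, max(-85.98, 0) = 0
Node uu (S = 218.8): V_uu = e^(−0.03)·[0.6008·139.4375 + 0.3992·19.1250] = 88.7103
Node ud (S = 122.5): V_ud = e^(−0.03)·[0.6008·19.1250 + 0.3992·0.0000] = 11.1512
Node dd (S = 68.6): V_dd = e^(−0.03)·[0.6008·0.0000 + 0.3992·0.0000] = 0.0000
Node u (S = 175): V_u = e^(−0.03)·[0.6008·88.7103 + 0.3992·11.1512] = 56.0440
Node d (S = 98): V_d = e^(−0.03)·[0.6008·11.1512 + 0.3992·0.0000] = 6.5019
Node 0 (S = 140): V_0 = e^(−0.03)·[0.6008·56.0440 + 0.3992·6.5019] = 35.1962

$35.20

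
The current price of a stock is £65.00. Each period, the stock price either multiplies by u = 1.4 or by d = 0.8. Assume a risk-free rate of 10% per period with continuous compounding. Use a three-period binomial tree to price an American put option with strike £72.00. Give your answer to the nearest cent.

Risk-neutral probability p = (e^0.1 − 0.8)/(1.4 − 0.8) = 0.3052/0.6000 = 0.5086
Terminal stock prices: S_uuu = 178.4, S_uud = 101.9, S_udd = 58.24, S_ddd = 33.28
Terminal payoffs (K − S): max(-106.4, 0) = 0, max(-29.92, 0) = 0, max(13.76, 0) = 13.76, max(38.72, 0) = 38.72
Node uu (S = 127.4): continuation = e^(−0.1)·[0.5086·0.0000 + 0.4914·0.0000] = 0.0000; exercise value = 0.0000 ≤ continuation, so V_uu = 0.0000
Node ud (S = 72.8): continuation = e^(−0.1)·[0.5086·0.0000 + 0.4914·13.7600] = 6.1180; exercise value = 0.0000 ≤ continuation, so V_ud = 6.1180
Node dd (S = 41.6): continuation = e^(−0.1)·[0.5086·13.7600 + 0.4914·38.7200] = 23.5483; exercise value = 30.4000 > continuation, so V_dd = 30.4000 (exercise)
Node u (S = 91): continuation = e^(−0.1)·[0.5086·0.0000 + 0.4914·6.1180] = 2.7202; exercise value = 0.0000 ≤ continuation, so V_u = 2.7202
Node d (S = 52): continuation = e^(−0.1)·[0.5086·6.1180 + 0.4914·30.4000] = 16.3321; exercise value = 20.0000 > continuation, so V_d = 20.0000 (exercise)
Node 0 (S = 65): continuation = e^(−0.1)·[0.5086·2.7202 + 0.4914·20.0000] = 10.1443; exercise value = 7.0000 ≤ continuation, so V_0 = 10.1443

£10.14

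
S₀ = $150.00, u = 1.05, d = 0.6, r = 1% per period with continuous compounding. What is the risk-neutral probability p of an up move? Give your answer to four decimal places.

Risk-neutral probability p = (e^0.01 − 0.6)/(1.05 − 0.6) = 0.4101/0.4500 = 0.9112

p = 0.9112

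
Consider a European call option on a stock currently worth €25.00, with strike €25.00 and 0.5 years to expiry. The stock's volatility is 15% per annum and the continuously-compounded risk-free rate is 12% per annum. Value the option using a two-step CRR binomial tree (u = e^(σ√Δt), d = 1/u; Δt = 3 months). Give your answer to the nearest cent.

€1.78

CRR parameters: u = e^(σ√Δt) = e^(0.15·√0.25) = 1.0779, d = 1/u = 0.9277
Per-period rate: rΔt = 0.12·0.25 = 0.03, so R = e^0.03 = 1.0305
Risk-neutral probability p = (e^0.03 − 0.9277)/(1.0779 − 0.9277) = 0.1027/0.1501 = 0.6841
Terminal stock prices: S_uu = 29.05, S_ud = 25, S_dd = 21.52
Terminal payoffs (S − K): max(4.046, 0) = 4.046, max(0, 0) = 0, max(-3.482, 0) = 0
Node u (S = 26.95): V_u = e^(−0.03)·[0.6841·4.0459 + 0.3159·0.0000] = 2.6860
Node d (S = 23.19): V_d = e^(−0.03)·[0.6841·0.0000 + 0.3159·0.0000] = 0.0000
Node 0 (S = 25): V_0 = e^(−0.03)·[0.6841·2.6860 + 0.3159·0.0000] = 1.7832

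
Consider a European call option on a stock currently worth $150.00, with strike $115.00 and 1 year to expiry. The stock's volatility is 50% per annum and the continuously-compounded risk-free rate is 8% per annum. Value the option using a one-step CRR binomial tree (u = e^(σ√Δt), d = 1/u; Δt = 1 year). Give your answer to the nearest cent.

$55.87

CRR parameters: u = e^(σ√Δt) = e^(0.5·√1) = 1.6487, d = 1/u = 0.6065
Per-period rate: rΔt = 0.08·1 = 0.08, so R = e^0.08 = 1.0833
Risk-neutral probability p = (e^0.08 − 0.6065)/(1.6487 − 0.6065) = 0.4768/1.0422 = 0.4575
Terminal stock prices: S_u = 247.3, S_d = 90.98
Terminal payoffs (S − K): max(132.3, 0) = 132.3, max(-24.02, 0) = 0
Node 0 (S = 150): V_0 = e^(−0.08)·[0.4575·132.3082 + 0.5425·0.0000] = 55.8718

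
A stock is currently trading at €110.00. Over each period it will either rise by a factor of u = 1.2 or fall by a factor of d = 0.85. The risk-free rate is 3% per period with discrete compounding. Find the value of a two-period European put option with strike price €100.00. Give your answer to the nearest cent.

Risk-neutral probability p = (1 + 0.03 − 0.85)/(1.2 − 0.85) = 0.1800/0.3500 = 0.5143
Terminal stock prices: S_uu = 158.4, S_ud = 112.2, S_dd = 79.47
Terminal payoffs (K − S): max(-58.4, 0) = 0, max(-12.2, 0) = 0, max(20.53, 0) = 20.53
Node u (S = 132): V_u = 1/1.03·[0.5143·0.0000 + 0.4857·0.0000] = 0.0000
Node d (S = 93.5): V_d = 1/1.03·[0.5143·0.0000 + 0.4857·20.5250] = 9.6789
Node 0 (S = 110): V_0 = 1/1.03·[0.5143·0.0000 + 0.4857·9.6789] = 4.5643

€4.56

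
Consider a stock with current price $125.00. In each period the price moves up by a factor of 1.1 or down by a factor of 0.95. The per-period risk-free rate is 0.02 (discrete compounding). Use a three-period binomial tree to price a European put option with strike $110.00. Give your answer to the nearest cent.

Risk-neutral probability p = (1 + 0.02 − 0.95)/(1.1 − 0.95) = 0.0700/0.1500 = 0.4667
Terminal stock prices: S_uuu = 166.4, S_uud = 143.7, S_udd = 124.1, S_ddd = 107.2
Terminal payoffs (K − S): max(-56.38, 0) = 0, max(-33.69, 0) = 0, max(-14.09, 0) = 0, max(2.828, 0) = 2.828
Node uu (S = 151.3): V_uu = 1/1.02·[0.4667·0.0000 + 0.5333·0.0000] = 0.0000
Node ud (S = 130.6): V_ud = 1/1.02·[0.4667·0.0000 + 0.5333·0.0000] = 0.0000
Node dd (S = 112.8): V_dd = 1/1.02·[0.4667·0.0000 + 0.5333·2.8281] = 1.4788
Node u (S = 137.5): V_u = 1/1.02·[0.4667·0.0000 + 0.5333·0.0000] = 0.0000
Node d (S = 118.8): V_d = 1/1.02·[0.4667·0.0000 + 0.5333·1.4788] = 0.7732
Node 0 (S = 125): V_0 = 1/1.02·[0.4667·0.0000 + 0.5333·0.7732] = 0.4043

$0.40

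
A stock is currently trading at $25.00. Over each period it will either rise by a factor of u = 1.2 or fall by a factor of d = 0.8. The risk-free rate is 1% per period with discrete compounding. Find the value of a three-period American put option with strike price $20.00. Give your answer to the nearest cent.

$1.07

Risk-neutral probability p = (1 + 0.01 − 0.8)/(1.2 − 0.8) = 0.2100/0.4000 = 0.5250
Terminal stock prices: S_uuu = 43.2, S_uud = 28.8, S_udd = 19.2, S_ddd = 12.8
Terminal payoffs (K − S): max(-23.2, 0) = 0, max(-8.8, 0) = 0, max(0.8, 0) = 0.8, max(7.2, 0) = 7.2
Node uu (S = 36): continuation = 1/1.01·[0.5250·0.0000 + 0.4750·0.0000] = 0.0000; exercise value = 0.0000 ≤ continuation, so V_uu = 0.0000
Node ud (S = 24): continuation = 1/1.01·[0.5250·0.0000 + 0.4750·0.8000] = 0.3762; exercise value = 0.0000 ≤ continuation, so V_ud = 0.3762
Node dd (S = 16): continuation = 1/1.01·[0.5250·0.8000 + 0.4750·7.2000] = 3.8020; exercise value = 4.0000 > continuation, so V_dd = 4.0000 (exercise)
Node u (S = 30): continuation = 1/1.01·[0.5250·0.0000 + 0.4750·0.3762] = 0.1769; exercise value = 0.0000 ≤ continuation, so V_u = 0.1769
Node d (S = 20): continuation = 1/1.01·[0.5250·0.3762 + 0.4750·4.0000] = 2.0768; exercise value = 0.0000 ≤ continuation, so V_d = 2.0768
Node 0 (S = 25): continuation = 1/1.01·[0.5250·0.1769 + 0.4750·2.0768] = 1.0687; exercise value = 0.0000 ≤ continuation, so V_0 = 1.0687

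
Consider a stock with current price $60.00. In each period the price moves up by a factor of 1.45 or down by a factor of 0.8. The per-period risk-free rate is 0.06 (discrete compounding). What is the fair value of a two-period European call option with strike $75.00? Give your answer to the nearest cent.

$7.28

Risk-neutral probability p = (1 + 0.06 − 0.8)/(1.45 − 0.8) = 0.2600/0.6500 = 0.4000
Terminal stock prices: S_uu = 126.2, S_ud = 69.6, S_dd = 38.4
Terminal payoffs (S − K): max(51.15, 0) = 51.15, max(-5.4, 0) = 0, max(-36.6, 0) = 0
Node u (S = 87): V_u = 1/1.06·[0.4000·51.1500 + 0.6000·0.0000] = 19.3019
Node d (S = 48): V_d = 1/1.06·[0.4000·0.0000 + 0.6000·0.0000] = 0.0000
Node 0 (S = 60): V_0 = 1/1.06·[0.4000·19.3019 + 0.6000·0.0000] = 7.2837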